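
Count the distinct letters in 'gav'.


Unique letters in 'gav': {a, g, v} = 3 distinct letters.

3


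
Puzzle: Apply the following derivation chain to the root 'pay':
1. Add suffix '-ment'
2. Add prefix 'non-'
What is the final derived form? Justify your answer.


Step 1: Add suffix '-ment' to 'pay' = 'payment'
Step 2: Add prefix 'non-' to 'payment' = 'nonpayment'

nonpayment


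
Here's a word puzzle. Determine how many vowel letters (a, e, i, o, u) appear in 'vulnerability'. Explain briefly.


Vowels in 'vulnerability': u, e, a, i, i = 5 vowels.

5


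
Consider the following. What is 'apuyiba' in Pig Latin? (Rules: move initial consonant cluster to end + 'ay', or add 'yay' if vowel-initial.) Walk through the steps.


'apuyiba' starts with a vowel, so add 'yay': 'apuyibayay'.

apuyibayay


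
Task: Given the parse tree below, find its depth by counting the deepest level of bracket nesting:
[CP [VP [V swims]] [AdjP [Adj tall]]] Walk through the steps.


Count bracket nesting levels:
'[' at pos 0: depth = 1
'[' at pos 4: depth = 2
'[' at pos 8: depth = 3
'[' at pos 19: depth = 2
'[' at pos 25: depth = 3
Maximum depth reached: 3

3


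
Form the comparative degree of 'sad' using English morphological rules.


Apply comparative formation (double final consonant, add -er): 'sad' -> 'sadder'.

sadder


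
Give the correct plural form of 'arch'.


Apply rule: Add -es (sibilant/fricative ending). 'arch' becomes 'arches'.

arches


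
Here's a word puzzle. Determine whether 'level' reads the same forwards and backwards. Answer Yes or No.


Forward: 'level'
Reversed: 'level'
They are identical.

Yes


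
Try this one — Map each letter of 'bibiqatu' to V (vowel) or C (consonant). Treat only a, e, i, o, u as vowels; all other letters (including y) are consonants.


Letter mapping: b = C, i = V, b = C, i = V, q = C, a = V, t = C, u = V.

CVCVCVCV


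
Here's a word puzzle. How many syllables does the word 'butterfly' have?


Break 'butterfly' into syllables: but-ter-fly -> but | ter | fly = 3 syllables

3 syllables


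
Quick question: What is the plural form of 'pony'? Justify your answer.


Apply rule: Change -y to -ies (consonant + y). 'pony' becomes 'ponies'.

ponies


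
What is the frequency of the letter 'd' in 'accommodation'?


Letter 'd' in 'accommodation': found at position(s) 8 = 1 occurrence(s).

1


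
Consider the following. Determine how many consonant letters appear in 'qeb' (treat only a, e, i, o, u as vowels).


Consonants in 'qeb': q, b = 2 consonants.

2


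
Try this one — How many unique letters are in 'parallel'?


Unique letters in 'parallel': {a, e, l, p, r} = 5 distinct letters.

5


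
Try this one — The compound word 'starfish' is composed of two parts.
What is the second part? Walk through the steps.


Split 'starfish' into 'star' + 'fish'. The second part is 'fish'.

fish


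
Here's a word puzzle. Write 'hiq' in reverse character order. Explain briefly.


Reverse 'hiq' character by character: 'qih'.

qih


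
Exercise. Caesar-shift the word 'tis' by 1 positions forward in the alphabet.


Shift each letter by 1: t -> u, i -> j, s -> t. Result: 'ujt'.

ujt


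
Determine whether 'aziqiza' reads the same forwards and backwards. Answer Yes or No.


Forward: 'aziqiza'
Reversed: 'aziqiza'
They are identical.

Yes


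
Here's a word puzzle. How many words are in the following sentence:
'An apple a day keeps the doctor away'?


Split into words: An | apple | a | day | keeps | the | doctor | away = 8 words.

8


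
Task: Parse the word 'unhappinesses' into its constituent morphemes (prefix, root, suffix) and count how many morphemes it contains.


Step 1: Identify prefix: 'un' (meaning: not/reverse)
Step 2: Identify root: 'happy'
Step 3: Identify suffix(es): 'ness, es'
Decomposition: un- (prefix: not/reverse) + happy (root) + -ness (suffix: state of) + -es (plural)
Total morphemes: 4

4 morphemes (un- (prefix: not/reverse) + happy (root) + -ness (suffix: state of) + -es (plural))


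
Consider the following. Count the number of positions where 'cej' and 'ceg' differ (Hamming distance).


Alignment:
Position 1: 'c' vs 'c' = match
Position 2: 'e' vs 'e' = match
Position 3: 'j' vs 'g' = DIFFER
Total differences: 1

1


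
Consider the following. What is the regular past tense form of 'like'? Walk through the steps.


Apply rule: Add -d (word ends in -e). 'like' becomes 'liked'.

liked


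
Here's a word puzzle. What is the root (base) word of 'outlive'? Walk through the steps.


Remove prefix 'out' from 'outlive' to get root 'live'.

live


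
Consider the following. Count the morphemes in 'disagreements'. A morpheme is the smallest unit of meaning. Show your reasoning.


Decomposition: dis- (prefix) + agree (root) + -ment (suffix) + -s (plural) = 4 morpheme(s)

4 morphemes


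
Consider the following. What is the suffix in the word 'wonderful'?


The word 'wonderful' = 'wonder' (root) + '-ful' (suffix). The suffix is '-ful'.

ful


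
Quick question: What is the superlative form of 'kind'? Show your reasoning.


Apply superlative formation (add -est): 'kind' -> 'kindest'.

kindest


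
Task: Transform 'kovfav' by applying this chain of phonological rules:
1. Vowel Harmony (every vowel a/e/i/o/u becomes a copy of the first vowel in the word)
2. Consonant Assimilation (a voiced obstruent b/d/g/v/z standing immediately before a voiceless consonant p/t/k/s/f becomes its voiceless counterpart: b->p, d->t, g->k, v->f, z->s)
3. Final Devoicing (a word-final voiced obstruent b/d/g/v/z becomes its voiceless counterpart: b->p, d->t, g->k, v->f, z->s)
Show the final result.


Starting form: 'kovfav'
Rule 1: Vowel Harmony: all vowels become 'o' (matching first vowel). 'kovfav' -> 'kovfov'
Rule 2: Consonant Assimilation: voiced obstruent before voiceless consonant becomes voiceless ('vf' -> 'ff'). 'kovfov' -> 'koffov'
Rule 3: Final Devoicing: word-final voiced obstruent 'v' becomes voiceless 'f'. 'koffov' -> 'koffof'
Final form: 'koffof'

koffof


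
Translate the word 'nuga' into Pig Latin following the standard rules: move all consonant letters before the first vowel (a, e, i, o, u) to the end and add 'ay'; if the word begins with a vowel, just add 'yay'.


'nuga': move consonant cluster 'n' to end and add 'ay': 'uganay'.

uganay


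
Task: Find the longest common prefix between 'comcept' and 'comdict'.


Compare from the start: 3 characters match: 'com'. Mismatch at position 4: 'c' vs 'd'.

com


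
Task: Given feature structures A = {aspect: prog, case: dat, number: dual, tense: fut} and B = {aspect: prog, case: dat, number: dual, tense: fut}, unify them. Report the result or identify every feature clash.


Compare features:
aspect: A=prog vs B=prog -> unified: prog
case: A=dat vs B=dat -> unified: dat
number: A=dual vs B=dual -> unified: dual
tense: A=fut vs B=fut -> unified: fut
No clashes found.

Unified: {aspect: prog, case: dat, number: dual, tense: fut}


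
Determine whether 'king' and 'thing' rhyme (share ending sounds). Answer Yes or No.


Rime (stressed vowel + following sounds) of 'king': -ing = /ɪŋ/
Rime of 'thing': -ing = /ɪŋ/
/ɪŋ/ and /ɪŋ/ are the same ending sound, so the words rhyme.

Yes


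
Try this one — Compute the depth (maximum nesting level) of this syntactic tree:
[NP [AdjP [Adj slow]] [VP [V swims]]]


Count bracket nesting levels:
'[' at pos 0: depth = 1
'[' at pos 4: depth = 2
'[' at pos 10: depth = 3
'[' at pos 22: depth = 2
'[' at pos 26: depth = 3
Maximum depth reached: 3

3


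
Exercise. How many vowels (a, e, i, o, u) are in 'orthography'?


Vowels in 'orthography': o, o, a = 3 vowels.

3


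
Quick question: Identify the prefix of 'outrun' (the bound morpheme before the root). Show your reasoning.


The word 'outrun' = 'out' (prefix) + 'run' (root). The prefix is 'out'.

out


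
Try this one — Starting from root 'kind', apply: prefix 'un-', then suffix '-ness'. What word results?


Step 1: Add prefix 'un-' to 'kind' = 'unkind'
Step 2: Add suffix '-ness' to 'unkind' = 'unkindness'

unkindness


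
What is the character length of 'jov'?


Spell out 'jov' and number each letter: j(1), o(2), v(3). Total: 3 letters.

3


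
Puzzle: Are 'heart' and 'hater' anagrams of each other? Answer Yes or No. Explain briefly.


Sorted letters of 'heart': 'aehrt'
Sorted letters of 'hater': 'aehrt'
They match.

Yes


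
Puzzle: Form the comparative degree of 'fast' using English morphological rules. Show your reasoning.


Apply comparative formation (add -er): 'fast' -> 'faster'.

faster


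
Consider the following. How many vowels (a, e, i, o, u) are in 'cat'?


Vowels in 'cat': a = 1 vowels.

1


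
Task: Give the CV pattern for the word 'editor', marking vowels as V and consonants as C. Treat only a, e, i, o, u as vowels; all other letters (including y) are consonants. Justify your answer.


Letter mapping: e = V, d = C, i = V, t = C, o = V, r = C.

VCVCVC


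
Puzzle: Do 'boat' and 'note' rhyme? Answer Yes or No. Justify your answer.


Rime (stressed vowel + following sounds) of 'boat': -oat = /oʊt/
Rime of 'note': -ote = /oʊt/
/oʊt/ and /oʊt/ are the same ending sound, so the words rhyme.

Yes


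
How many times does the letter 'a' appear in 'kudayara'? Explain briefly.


Letter 'a' in 'kudayara': found at position(s) 4, 6, 8 = 3 occurrence(s).

3


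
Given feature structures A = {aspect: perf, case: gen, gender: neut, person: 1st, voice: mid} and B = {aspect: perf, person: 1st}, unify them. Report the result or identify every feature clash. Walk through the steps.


Compare features:
aspect: A=perf vs B=perf -> unified: perf
case: A=gen vs B=_ -> unified: gen
gender: A=neut vs B=_ -> unified: neut
person: A=1st vs B=1st -> unified: 1st
voice: A=mid vs B=_ -> unified: mid
No clashes found.

Unified: {aspect: perf, case: gen, gender: neut, person: 1st, voice: mid}


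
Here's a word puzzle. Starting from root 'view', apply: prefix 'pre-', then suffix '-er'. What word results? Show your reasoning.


Step 1: Add prefix 'pre-' to 'view' = 'preview'
Step 2: Add suffix '-er' to 'preview' = 'previewer'

previewer


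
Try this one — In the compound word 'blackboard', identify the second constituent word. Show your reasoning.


Split 'blackboard' into 'black' + 'board'. The second part is 'board'.

board


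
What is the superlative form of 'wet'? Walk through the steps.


Apply superlative formation (double final consonant, add -est): 'wet' -> 'wettest'.

wettest


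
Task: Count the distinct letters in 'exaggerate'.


Unique letters in 'exaggerate': {a, e, g, r, t, x} = 6 distinct letters.

6


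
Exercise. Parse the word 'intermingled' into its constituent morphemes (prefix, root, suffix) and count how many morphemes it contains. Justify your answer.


Step 1: Identify prefix: 'inter' (meaning: between)
Step 2: Identify root: 'mingle'
Step 3: Identify suffix(es): 'ed'
Decomposition: inter- (prefix: between) + mingle (root) + -ed (suffix: past)
Total morphemes: 3

3 morphemes (inter- (prefix: between) + mingle (root) + -ed (suffix: past))


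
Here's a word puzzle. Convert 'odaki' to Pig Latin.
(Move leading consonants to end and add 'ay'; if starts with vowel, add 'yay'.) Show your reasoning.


'odaki' starts with a vowel, so add 'yay': 'odakiyay'.

odakiyay


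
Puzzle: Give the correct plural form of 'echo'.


Apply rule: Add -es (consonant + o). 'echo' becomes 'echoes'.

echoes


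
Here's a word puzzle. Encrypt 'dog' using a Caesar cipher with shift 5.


Shift each letter by 5: d -> i, o -> t, g -> l. Result: 'itl'.

itl


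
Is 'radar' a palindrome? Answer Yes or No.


Forward: 'radar'
Reversed: 'radar'
They are identical.

Yes


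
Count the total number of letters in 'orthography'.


Spell out 'orthography' and number each letter: o(1), r(2), t(3), h(4), o(5), g(6), r(7), a(8), p(9), h(10), y(11). Total: 11 letters.

11


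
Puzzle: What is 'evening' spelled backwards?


Reverse 'evening' character by character: 'gnineve'.

gnineve


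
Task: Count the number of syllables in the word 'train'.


Break 'train' into syllables: train -> train = 1 syllable

1 syllable


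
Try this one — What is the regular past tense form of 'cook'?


Apply rule: Add -ed. 'cook' becomes 'cooked'.

cooked


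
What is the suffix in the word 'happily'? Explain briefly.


The word 'happily' = 'happy' (root) + '-ly' (suffix). The suffix is '-ly'.

ly


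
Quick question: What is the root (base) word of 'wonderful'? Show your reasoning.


Remove suffix '-ful' from 'wonderful' to get root 'wonder'.

wonder


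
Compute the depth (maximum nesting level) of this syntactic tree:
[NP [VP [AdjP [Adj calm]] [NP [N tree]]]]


Count bracket nesting levels:
'[' at pos 0: depth = 1
'[' at pos 4: depth = 2
'[' at pos 8: depth = 3
'[' at pos 14: depth = 4
'[' at pos 26: depth = 3
'[' at pos 30: depth = 4
Maximum depth reached: 4

4


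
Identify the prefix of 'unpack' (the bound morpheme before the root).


The word 'unpack' = 'un' (prefix) + 'pack' (root). The prefix is 'un'.

un


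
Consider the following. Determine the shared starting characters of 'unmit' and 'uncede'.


Compare from the start: 2 characters match: 'un'. Mismatch at position 3: 'm' vs 'c'.

un


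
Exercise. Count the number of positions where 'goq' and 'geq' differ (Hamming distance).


Alignment:
Position 1: 'g' vs 'g' = match
Position 2: 'o' vs 'e' = DIFFER
Position 3: 'q' vs 'q' = match
Total differences: 1

1


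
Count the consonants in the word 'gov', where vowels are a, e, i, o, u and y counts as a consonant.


Consonants in 'gov': g, v = 2 consonants.

2


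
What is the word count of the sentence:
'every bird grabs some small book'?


Split into words: every | bird | grabs | some | small | book = 6 words.

6


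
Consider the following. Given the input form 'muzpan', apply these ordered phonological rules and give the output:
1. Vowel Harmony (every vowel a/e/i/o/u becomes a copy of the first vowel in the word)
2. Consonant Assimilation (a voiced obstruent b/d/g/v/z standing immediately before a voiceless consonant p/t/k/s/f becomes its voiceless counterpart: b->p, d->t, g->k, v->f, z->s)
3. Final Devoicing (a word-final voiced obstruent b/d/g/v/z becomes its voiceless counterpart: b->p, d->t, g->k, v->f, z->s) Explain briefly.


Starting form: 'muzpan'
Rule 1: Vowel Harmony: all vowels become 'u' (matching first vowel). 'muzpan' -> 'muzpun'
Rule 2: Consonant Assimilation: voiced obstruent before voiceless consonant becomes voiceless ('zp' -> 'sp'). 'muzpun' -> 'muspun'
Rule 3: Final Devoicing: final consonant 'n' is not one of the voiced obstruents b/d/g/v/z. No change.
Final form: 'muspun'

muspun


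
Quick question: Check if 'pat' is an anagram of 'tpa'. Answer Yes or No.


Sorted letters of 'pat': 'apt'
Sorted letters of 'tpa': 'apt'
They match.

Yes


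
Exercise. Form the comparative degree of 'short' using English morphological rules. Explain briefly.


Apply comparative formation (add -er): 'short' -> 'shorter'.

shorter


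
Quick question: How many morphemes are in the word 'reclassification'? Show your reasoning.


Decomposition: re- (prefix) + class (root) + -ify (suffix) + -ation (suffix) = 4 morpheme(s)

4 morphemes


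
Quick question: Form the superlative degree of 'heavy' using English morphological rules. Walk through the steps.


Apply superlative formation (consonant + y: change y to i, add -est): 'heavy' -> 'heaviest'.

heaviest


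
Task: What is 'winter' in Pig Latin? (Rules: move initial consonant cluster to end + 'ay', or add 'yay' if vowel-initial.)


'winter': move consonant cluster 'w' to end and add 'ay': 'interway'.

interway


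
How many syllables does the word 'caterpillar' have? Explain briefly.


Break 'caterpillar' into syllables: cat-er-pil-lar -> cat | er | pil | lar = 4 syllables

4 syllables


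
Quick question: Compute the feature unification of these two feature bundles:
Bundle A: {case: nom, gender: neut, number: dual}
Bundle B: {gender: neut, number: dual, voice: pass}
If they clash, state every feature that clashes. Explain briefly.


Compare features:
case: A=nom vs B=_ -> unified: nom
gender: A=neut vs B=neut -> unified: neut
number: A=dual vs B=dual -> unified: dual
voice: A=_ vs B=pass -> unified: pass
No clashes found.

Unified: {case: nom, gender: neut, number: dual, voice: pass}


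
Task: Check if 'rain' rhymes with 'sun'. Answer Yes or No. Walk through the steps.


Rime (stressed vowel + following sounds) of 'rain': -ain = /eɪn/
Rime of 'sun': -un = /ʌn/
/eɪn/ and /ʌn/ are different ending sounds, so the words do not rhyme.

No


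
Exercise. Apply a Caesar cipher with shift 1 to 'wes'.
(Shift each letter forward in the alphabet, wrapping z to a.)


Shift each letter by 1: w -> x, e -> f, s -> t. Result: 'xft'.

xft


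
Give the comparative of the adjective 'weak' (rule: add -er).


Apply comparative formation (add -er): 'weak' -> 'weaker'.

weaker


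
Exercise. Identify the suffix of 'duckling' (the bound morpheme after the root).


The word 'duckling' = 'duck' (root) + '-ling' (suffix). The suffix is '-ling'.

ling


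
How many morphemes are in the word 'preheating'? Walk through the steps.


Decomposition: pre- (prefix) + heat (root) + -ing (suffix) = 3 morpheme(s)

3 morphemes


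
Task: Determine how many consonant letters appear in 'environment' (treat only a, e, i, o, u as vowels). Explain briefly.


Consonants in 'environment': n, v, r, n, m, n, t = 7 consonants.

7


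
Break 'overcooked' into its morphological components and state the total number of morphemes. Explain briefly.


Step 1: Identify prefix: 'over' (meaning: excessively)
Step 2: Identify root: 'cook'
Step 3: Identify suffix(es): 'ed'
Decomposition: over- (prefix: excessively) + cook (root) + -ed (suffix: past)
Total morphemes: 3

3 morphemes (over- (prefix: excessively) + cook (root) + -ed (suffix: past))


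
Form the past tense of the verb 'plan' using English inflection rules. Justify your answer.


Apply rule: Double final consonant and add -ed. 'plan' becomes 'planned'.

planned


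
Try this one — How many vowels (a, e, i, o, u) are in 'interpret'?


Vowels in 'interpret': i, e, e = 3 vowels.

3


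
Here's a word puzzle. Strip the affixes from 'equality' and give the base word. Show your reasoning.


Remove suffix '-ity' from 'equality' to get root 'equal'.

equal


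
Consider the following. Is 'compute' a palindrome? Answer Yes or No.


Forward: 'compute'
Reversed: 'etupmoc'
They differ.

No


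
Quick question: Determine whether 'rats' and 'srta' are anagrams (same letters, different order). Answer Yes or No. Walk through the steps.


Sorted letters of 'rats': 'arst'
Sorted letters of 'srta': 'arst'
They match.

Yes


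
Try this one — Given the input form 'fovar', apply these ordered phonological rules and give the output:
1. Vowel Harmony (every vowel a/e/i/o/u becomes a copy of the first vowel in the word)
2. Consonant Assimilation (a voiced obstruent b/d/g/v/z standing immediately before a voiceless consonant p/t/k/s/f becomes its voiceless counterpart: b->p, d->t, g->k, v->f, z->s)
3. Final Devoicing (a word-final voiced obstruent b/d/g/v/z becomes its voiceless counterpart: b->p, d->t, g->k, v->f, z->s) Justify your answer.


Starting form: 'fovar'
Rule 1: Vowel Harmony: all vowels become 'o' (matching first vowel). 'fovar' -> 'fovor'
Rule 2: Consonant Assimilation: no voiced obstruent (b/d/g/v/z) stands immediately before a voiceless consonant (p/t/k/s/f). No change.
Rule 3: Final Devoicing: final consonant 'r' is not one of the voiced obstruents b/d/g/v/z. No change.
Final form: 'fovor'

fovor


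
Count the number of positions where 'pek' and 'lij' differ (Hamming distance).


Alignment:
Position 1: 'p' vs 'l' = DIFFER
Position 2: 'e' vs 'i' = DIFFER
Position 3: 'k' vs 'j' = DIFFER
Total differences: 3

3


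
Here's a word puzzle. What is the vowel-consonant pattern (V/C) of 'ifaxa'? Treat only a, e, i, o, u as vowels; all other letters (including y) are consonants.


Letter mapping: i = V, f = C, a = V, x = C, a = V.

VCVCV


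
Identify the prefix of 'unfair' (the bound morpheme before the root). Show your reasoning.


The word 'unfair' = 'un' (prefix) + 'fair' (root). The prefix is 'un'.

un


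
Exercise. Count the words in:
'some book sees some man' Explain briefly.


Split into words: some | book | sees | some | man = 5 words.

5


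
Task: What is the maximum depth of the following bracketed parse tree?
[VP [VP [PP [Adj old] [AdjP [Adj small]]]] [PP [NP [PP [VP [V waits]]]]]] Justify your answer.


Count bracket nesting levels:
'[' at pos 0: depth = 1
'[' at pos 4: depth = 2
'[' at pos 8: depth = 3
'[' at pos 12: depth = 4
'[' at pos 22: depth = 4
'[' at pos 28: depth = 5
'[' at pos 43: depth = 2
'[' at pos 47: depth = 3
'[' at pos 51: depth = 4
'[' at pos 55: depth = 5
'[' at pos 59: depth = 6
Maximum depth reached: 6

6


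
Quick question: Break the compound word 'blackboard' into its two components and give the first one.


Split 'blackboard' into 'black' + 'board'. The first part is 'black'.

black


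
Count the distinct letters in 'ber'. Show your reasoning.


Unique letters in 'ber': {b, e, r} = 3 distinct letters.

3


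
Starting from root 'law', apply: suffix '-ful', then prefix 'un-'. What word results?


Step 1: Add suffix '-ful' to 'law' = 'lawful'
Step 2: Add prefix 'un-' to 'lawful' = 'unlawful'

unlawful


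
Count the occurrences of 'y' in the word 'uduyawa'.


Letter 'y' in 'uduyawa': found at position(s) 4 = 1 occurrence(s).

1


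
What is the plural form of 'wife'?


Apply rule: Change -fe to -ves. 'wife' becomes 'wives'.

wives


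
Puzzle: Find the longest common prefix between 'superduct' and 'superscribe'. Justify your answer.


Compare from the start: 5 characters match: 'super'. Mismatch at position 6: 'd' vs 's'.

super


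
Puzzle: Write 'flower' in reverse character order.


Reverse 'flower' character by character: 'rewolf'.

rewolf


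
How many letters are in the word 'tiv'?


Spell out 'tiv' and number each letter: t(1), i(2), v(3). Total: 3 letters.

3


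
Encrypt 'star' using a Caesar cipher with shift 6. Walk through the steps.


Shift each letter by 6: s -> y, t -> z, a -> g, r -> x. Result: 'yzgx'.

yzgx


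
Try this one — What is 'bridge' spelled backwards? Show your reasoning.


Reverse 'bridge' character by character: 'egdirb'.

egdirb


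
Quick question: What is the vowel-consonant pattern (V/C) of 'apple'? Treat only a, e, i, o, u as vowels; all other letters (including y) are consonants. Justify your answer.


Letter mapping: a = V, p = C, p = C, l = C, e = V.

VCCCV


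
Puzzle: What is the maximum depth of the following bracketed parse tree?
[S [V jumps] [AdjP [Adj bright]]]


Count bracket nesting levels:
'[' at pos 0: depth = 1
'[' at pos 3: depth = 2
'[' at pos 13: depth = 2
'[' at pos 19: depth = 3
Maximum depth reached: 3

3


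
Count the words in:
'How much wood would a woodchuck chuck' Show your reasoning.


Split into words: How | much | wood | would | a | woodchuck | chuck = 7 words.

7


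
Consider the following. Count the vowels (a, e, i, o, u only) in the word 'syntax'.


Vowels in 'syntax': a = 1 vowels.

1


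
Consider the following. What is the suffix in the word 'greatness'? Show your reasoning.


The word 'greatness' = 'great' (root) + '-ness' (suffix). The suffix is '-ness'.

ness


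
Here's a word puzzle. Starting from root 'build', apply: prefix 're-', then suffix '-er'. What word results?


Step 1: Add prefix 're-' to 'build' = 'rebuild'
Step 2: Add suffix '-er' to 'rebuild' = 'rebuilder'

rebuilder


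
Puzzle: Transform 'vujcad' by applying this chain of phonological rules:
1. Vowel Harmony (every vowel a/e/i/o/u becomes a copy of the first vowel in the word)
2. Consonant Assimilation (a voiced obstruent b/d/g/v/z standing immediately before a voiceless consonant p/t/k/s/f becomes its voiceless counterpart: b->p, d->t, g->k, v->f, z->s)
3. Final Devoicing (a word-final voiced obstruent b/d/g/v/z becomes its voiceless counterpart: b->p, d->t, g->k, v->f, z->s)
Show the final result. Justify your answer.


Starting form: 'vujcad'
Rule 1: Vowel Harmony: all vowels become 'u' (matching first vowel). 'vujcad' -> 'vujcud'
Rule 2: Consonant Assimilation: no voiced obstruent (b/d/g/v/z) stands immediately before a voiceless consonant (p/t/k/s/f). No change.
Rule 3: Final Devoicing: word-final voiced obstruent 'd' becomes voiceless 't'. 'vujcud' -> 'vujcut'
Final form: 'vujcut'

vujcut


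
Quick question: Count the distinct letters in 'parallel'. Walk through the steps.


Unique letters in 'parallel': {a, e, l, p, r} = 5 distinct letters.

5


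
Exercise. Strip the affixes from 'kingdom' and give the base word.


Remove suffix '-dom' from 'kingdom' to get root 'king'.

king


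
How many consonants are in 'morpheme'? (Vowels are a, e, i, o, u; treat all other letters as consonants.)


Consonants in 'morpheme': m, r, p, h, m = 5 consonants.

5


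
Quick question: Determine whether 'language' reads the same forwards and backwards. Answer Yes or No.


Forward: 'language'
Reversed: 'egaugnal'
They differ.

No


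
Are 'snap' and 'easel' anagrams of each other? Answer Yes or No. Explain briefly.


Sorted letters of 'snap': 'anps'
Sorted letters of 'easel': 'aeels'
They do not match.

No


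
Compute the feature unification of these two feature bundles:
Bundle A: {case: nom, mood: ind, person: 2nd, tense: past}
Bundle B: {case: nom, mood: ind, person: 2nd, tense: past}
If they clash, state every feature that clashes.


Compare features:
case: A=nom vs B=nom -> unified: nom
mood: A=ind vs B=ind -> unified: ind
person: A=2nd vs B=2nd -> unified: 2nd
tense: A=past vs B=past -> unified: past
No clashes found.

Unified: {case: nom, mood: ind, person: 2nd, tense: past}


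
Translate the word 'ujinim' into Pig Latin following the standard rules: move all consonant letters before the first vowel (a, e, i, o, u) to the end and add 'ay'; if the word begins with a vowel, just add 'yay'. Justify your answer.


'ujinim' starts with a vowel, so add 'yay': 'ujinimyay'.

ujinimyay


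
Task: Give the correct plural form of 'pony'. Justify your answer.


Apply rule: Change -y to -ies (consonant + y). 'pony' becomes 'ponies'.

ponies


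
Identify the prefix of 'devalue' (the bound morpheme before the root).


The word 'devalue' = 'de' (prefix) + 'value' (root). The prefix is 'de'.

de


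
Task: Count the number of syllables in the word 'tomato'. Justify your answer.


Break 'tomato' into syllables: to-ma-to -> to | ma | to = 3 syllables

3 syllables


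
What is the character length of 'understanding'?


Spell out 'understanding' and number each letter: u(1), n(2), d(3), e(4), r(5), s(6), t(7), a(8), n(9), d(10), i(11), n(12), g(13). Total: 13 letters.

13


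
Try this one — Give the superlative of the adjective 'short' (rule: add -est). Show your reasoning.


Apply superlative formation (add -est): 'short' -> 'shortest'.

shortest


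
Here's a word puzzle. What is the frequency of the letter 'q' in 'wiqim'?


Letter 'q' in 'wiqim': found at position(s) 3 = 1 occurrence(s).

1


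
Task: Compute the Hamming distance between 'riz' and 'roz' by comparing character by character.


Alignment:
Position 1: 'r' vs 'r' = match
Position 2: 'i' vs 'o' = DIFFER
Position 3: 'z' vs 'z' = match
Total differences: 1

1


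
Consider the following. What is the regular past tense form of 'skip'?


Apply rule: Double final consonant and add -ed. 'skip' becomes 'skipped'.

skipped


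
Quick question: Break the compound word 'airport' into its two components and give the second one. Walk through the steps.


Split 'airport' into 'air' + 'port'. The second part is 'port'.

port


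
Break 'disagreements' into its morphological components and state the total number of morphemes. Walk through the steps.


Step 1: Identify prefix: 'dis' (meaning: not/apart)
Step 2: Identify root: 'agree'
Step 3: Identify suffix(es): 'ment, s'
Decomposition: dis- (prefix: not/apart) + agree (root) + -ment (suffix: action/result) + -s (plural)
Total morphemes: 4

4 morphemes (dis- (prefix: not/apart) + agree (root) + -ment (suffix: action/result) + -s (plural))


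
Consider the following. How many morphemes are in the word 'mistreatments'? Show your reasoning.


Decomposition: mis- (prefix) + treat (root) + -ment (suffix) + -s (plural) = 4 morpheme(s)

4 morphemes


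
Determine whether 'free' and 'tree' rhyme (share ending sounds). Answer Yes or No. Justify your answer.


Rime (stressed vowel + following sounds) of 'free': -ee = /iː/
Rime of 'tree': -ee = /iː/
/iː/ and /iː/ are the same ending sound, so the words rhyme.

Yes


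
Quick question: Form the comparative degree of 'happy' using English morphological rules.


Apply comparative formation (consonant + y: change y to i, add -er): 'happy' -> 'happier'.

happier


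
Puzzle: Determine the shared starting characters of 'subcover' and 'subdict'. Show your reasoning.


Compare from the start: 3 characters match: 'sub'. Mismatch at position 4: 'c' vs 'd'.

sub


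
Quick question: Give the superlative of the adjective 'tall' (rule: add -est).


Apply superlative formation (add -est): 'tall' -> 'tallest'.

tallest


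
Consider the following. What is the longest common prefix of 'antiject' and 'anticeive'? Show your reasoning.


Compare from the start: 4 characters match: 'anti'. Mismatch at position 5: 'j' vs 'c'.

anti


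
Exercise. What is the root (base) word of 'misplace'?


Remove prefix 'mis' from 'misplace' to get root 'place'.

place


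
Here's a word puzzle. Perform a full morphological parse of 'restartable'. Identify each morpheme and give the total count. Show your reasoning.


Step 1: Identify prefix: 're' (meaning: again)
Step 2: Identify root: 'start'
Step 3: Identify suffix(es): 'able'
Decomposition: re- (prefix: again) + start (root) + -able (suffix: capable of)
Total morphemes: 3

3 morphemes (re- (prefix: again) + start (root) + -able (suffix: capable of))


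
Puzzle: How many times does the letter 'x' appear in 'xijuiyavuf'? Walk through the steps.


Letter 'x' in 'xijuiyavuf': found at position(s) 1 = 1 occurrence(s).

1


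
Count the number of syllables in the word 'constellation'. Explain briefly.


Break 'constellation' into syllables: con-stel-la-tion -> con | stel | la | tion = 4 syllables

4 syllables


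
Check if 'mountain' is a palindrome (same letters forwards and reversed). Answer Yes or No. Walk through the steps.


Forward: 'mountain'
Reversed: 'niatnuom'
They differ.

No


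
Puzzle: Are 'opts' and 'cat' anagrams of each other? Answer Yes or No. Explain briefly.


Sorted letters of 'opts': 'opst'
Sorted letters of 'cat': 'act'
They do not match.

No


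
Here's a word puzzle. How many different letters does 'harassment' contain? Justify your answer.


Unique letters in 'harassment': {a, e, h, m, n, r, s, t} = 8 distinct letters.

8


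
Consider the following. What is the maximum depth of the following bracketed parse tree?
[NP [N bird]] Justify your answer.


Count bracket nesting levels:
'[' at pos 0: depth = 1
'[' at pos 4: depth = 2
Maximum depth reached: 2

2


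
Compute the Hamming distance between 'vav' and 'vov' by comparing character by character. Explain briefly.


Alignment:
Position 1: 'v' vs 'v' = match
Position 2: 'a' vs 'o' = DIFFER
Position 3: 'v' vs 'v' = match
Total differences: 1

1


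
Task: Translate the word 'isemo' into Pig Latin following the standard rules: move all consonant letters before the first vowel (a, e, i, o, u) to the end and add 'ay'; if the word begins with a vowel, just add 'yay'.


'isemo' starts with a vowel, so add 'yay': 'isemoyay'.

isemoyay


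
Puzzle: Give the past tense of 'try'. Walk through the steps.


Apply rule: Change -y to -ied. 'try' becomes 'tried'.

tried


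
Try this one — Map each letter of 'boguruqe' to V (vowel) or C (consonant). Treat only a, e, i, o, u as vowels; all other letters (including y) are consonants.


Letter mapping: b = C, o = V, g = C, u = V, r = C, u = V, q = C, e = V.

CVCVCVCV


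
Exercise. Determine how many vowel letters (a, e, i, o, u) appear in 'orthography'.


Vowels in 'orthography': o, o, a = 3 vowels.

3


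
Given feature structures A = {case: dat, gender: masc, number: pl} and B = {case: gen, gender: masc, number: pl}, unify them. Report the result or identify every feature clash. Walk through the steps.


Compare features:
case: A=dat vs B=gen -> CLASH
gender: A=masc vs B=masc -> unified: masc
number: A=pl vs B=pl -> unified: pl
Clash detected on feature 'case' (dat vs gen); unification fails.

CLASH on 'case' (dat vs gen)


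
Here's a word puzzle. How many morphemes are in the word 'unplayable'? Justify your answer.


Decomposition: un- (prefix) + play (root) + -able (suffix) = 3 morpheme(s)

3 morphemes


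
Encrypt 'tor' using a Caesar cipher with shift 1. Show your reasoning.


Shift each letter by 1: t -> u, o -> p, r -> s. Result: 'ups'.

ups


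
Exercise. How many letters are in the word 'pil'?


Spell out 'pil' and number each letter: p(1), i(2), l(3). Total: 3 letters.

3


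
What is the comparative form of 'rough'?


Apply comparative formation (add -er): 'rough' -> 'rougher'.

rougher


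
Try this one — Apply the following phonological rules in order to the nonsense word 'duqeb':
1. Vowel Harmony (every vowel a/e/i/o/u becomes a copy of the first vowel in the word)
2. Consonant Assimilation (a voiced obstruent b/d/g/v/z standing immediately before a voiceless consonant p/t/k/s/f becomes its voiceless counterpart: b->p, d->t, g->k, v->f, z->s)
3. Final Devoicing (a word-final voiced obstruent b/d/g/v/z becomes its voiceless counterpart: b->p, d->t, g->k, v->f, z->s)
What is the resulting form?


Starting form: 'duqeb'
Rule 1: Vowel Harmony: all vowels become 'u' (matching first vowel). 'duqeb' -> 'duqub'
Rule 2: Consonant Assimilation: no voiced obstruent (b/d/g/v/z) stands immediately before a voiceless consonant (p/t/k/s/f). No change.
Rule 3: Final Devoicing: word-final voiced obstruent 'b' becomes voiceless 'p'. 'duqub' -> 'duqup'
Final form: 'duqup'

duqup


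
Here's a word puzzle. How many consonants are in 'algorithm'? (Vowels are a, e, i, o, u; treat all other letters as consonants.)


Consonants in 'algorithm': l, g, r, t, h, m = 6 consonants.

6


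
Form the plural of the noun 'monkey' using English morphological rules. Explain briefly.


Apply rule: Add -s. 'monkey' becomes 'monkeys'.

monkeys


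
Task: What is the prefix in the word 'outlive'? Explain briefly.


The word 'outlive' = 'out' (prefix) + 'live' (root). The prefix is 'out'.

out


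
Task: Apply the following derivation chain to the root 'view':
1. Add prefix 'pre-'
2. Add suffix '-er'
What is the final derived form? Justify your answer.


Step 1: Add prefix 'pre-' to 'view' = 'preview'
Step 2: Add suffix '-er' to 'preview' = 'previewer'

previewer


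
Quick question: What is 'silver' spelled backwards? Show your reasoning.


Reverse 'silver' character by character: 'revlis'.

revlis


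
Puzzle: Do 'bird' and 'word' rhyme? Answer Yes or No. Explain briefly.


Rime (stressed vowel + following sounds) of 'bird': -ird = /ɜːrd/
Rime of 'word': -ord = /ɜːrd/
/ɜːrd/ and /ɜːrd/ are the same ending sound, so the words rhyme.

Yes


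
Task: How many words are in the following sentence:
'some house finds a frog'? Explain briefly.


Split into words: some | house | finds | a | frog = 5 words.

5


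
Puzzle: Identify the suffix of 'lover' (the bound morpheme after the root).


The word 'lover' = 'love' (root) + '-er' (suffix). The suffix is '-er'.

er


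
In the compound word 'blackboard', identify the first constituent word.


Split 'blackboard' into 'black' + 'board'. The first part is 'black'.

black


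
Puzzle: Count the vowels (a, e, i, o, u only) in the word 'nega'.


Vowels in 'nega': e, a = 2 vowels.

2


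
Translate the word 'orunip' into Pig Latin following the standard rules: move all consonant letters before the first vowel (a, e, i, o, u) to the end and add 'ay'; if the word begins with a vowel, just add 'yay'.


'orunip' starts with a vowel, so add 'yay': 'orunipyay'.

orunipyay


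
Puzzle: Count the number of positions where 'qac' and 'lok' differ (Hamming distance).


Alignment:
Position 1: 'q' vs 'l' = DIFFER
Position 2: 'a' vs 'o' = DIFFER
Position 3: 'c' vs 'k' = DIFFER
Total differences: 3

3


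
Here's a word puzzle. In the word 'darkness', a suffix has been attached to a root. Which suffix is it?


The word 'darkness' = 'dark' (root) + '-ness' (suffix). The suffix is '-ness'.

ness


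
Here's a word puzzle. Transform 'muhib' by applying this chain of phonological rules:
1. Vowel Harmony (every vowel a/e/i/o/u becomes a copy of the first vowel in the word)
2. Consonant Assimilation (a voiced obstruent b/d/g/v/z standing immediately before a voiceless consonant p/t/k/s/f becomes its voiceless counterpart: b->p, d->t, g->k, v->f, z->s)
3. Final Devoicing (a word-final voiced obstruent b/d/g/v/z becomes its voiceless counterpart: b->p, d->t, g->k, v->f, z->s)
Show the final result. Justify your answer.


Starting form: 'muhib'
Rule 1: Vowel Harmony: all vowels become 'u' (matching first vowel). 'muhib' -> 'muhub'
Rule 2: Consonant Assimilation: no voiced obstruent (b/d/g/v/z) stands immediately before a voiceless consonant (p/t/k/s/f). No change.
Rule 3: Final Devoicing: word-final voiced obstruent 'b' becomes voiceless 'p'. 'muhub' -> 'muhup'
Final form: 'muhup'

muhup


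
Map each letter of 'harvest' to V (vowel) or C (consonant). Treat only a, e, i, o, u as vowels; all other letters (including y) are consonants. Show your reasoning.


Letter mapping: h = C, a = V, r = C, v = C, e = V, s = C, t = C.

CVCCVCC


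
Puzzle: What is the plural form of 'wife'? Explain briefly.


Apply rule: Change -fe to -ves. 'wife' becomes 'wives'.

wives


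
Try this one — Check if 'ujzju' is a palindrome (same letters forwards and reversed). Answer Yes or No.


Forward: 'ujzju'
Reversed: 'ujzju'
They are identical.

Yes


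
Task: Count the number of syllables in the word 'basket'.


Break 'basket' into syllables: bas-ket -> bas | ket = 2 syllables

2 syllables


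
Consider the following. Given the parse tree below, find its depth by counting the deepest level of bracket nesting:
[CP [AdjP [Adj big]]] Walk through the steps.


Count bracket nesting levels:
'[' at pos 0: depth = 1
'[' at pos 4: depth = 2
'[' at pos 10: depth = 3
Maximum depth reached: 3

3


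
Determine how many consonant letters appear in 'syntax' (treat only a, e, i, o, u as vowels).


Consonants in 'syntax': s, y, n, t, x = 5 consonants.

5


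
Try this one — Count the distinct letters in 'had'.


Unique letters in 'had': {a, d, h} = 3 distinct letters.

3


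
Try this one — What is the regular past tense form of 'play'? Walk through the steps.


Apply rule: Add -ed. 'play' becomes 'played'.

played
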